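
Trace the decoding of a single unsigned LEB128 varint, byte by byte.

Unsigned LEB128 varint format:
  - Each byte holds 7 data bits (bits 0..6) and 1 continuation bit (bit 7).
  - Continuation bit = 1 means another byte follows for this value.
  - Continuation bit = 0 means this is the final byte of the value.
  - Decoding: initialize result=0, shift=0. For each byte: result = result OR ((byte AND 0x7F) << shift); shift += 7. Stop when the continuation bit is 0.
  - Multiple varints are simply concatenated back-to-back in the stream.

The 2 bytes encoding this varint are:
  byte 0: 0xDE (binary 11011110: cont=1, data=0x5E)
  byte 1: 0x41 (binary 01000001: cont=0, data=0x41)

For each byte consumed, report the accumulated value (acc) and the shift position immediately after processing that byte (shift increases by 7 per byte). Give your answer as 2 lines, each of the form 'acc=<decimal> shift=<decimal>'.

Answer: acc=94 shift=7
acc=8414 shift=14

Derivation:
byte 0=0xDE: payload=0x5E=94, contrib = 94<<0 = 94; acc -> 94, shift -> 7
byte 1=0x41: payload=0x41=65, contrib = 65<<7 = 8320; acc -> 8414, shift -> 14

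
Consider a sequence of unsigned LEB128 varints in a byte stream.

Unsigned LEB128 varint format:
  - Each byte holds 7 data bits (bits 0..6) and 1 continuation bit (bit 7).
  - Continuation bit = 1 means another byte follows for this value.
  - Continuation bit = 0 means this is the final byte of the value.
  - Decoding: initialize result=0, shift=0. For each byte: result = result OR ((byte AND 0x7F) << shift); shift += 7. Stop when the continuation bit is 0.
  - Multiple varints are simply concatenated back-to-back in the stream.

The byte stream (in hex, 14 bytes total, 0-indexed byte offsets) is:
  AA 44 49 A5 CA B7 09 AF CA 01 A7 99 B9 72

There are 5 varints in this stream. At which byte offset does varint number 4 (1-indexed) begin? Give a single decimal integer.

  byte[0]=0xAA cont=1 payload=0x2A=42: acc |= 42<<0 -> acc=42 shift=7
  byte[1]=0x44 cont=0 payload=0x44=68: acc |= 68<<7 -> acc=8746 shift=14 [end]
Varint 1: bytes[0:2] = AA 44 -> value 8746 (2 byte(s))
  byte[2]=0x49 cont=0 payload=0x49=73: acc |= 73<<0 -> acc=73 shift=7 [end]
Varint 2: bytes[2:3] = 49 -> value 73 (1 byte(s))
  byte[3]=0xA5 cont=1 payload=0x25=37: acc |= 37<<0 -> acc=37 shift=7
  byte[4]=0xCA cont=1 payload=0x4A=74: acc |= 74<<7 -> acc=9509 shift=14
  byte[5]=0xB7 cont=1 payload=0x37=55: acc |= 55<<14 -> acc=910629 shift=21
  byte[6]=0x09 cont=0 payload=0x09=9: acc |= 9<<21 -> acc=19784997 shift=28 [end]
Varint 3: bytes[3:7] = A5 CA B7 09 -> value 19784997 (4 byte(s))
  byte[7]=0xAF cont=1 payload=0x2F=47: acc |= 47<<0 -> acc=47 shift=7
  byte[8]=0xCA cont=1 payload=0x4A=74: acc |= 74<<7 -> acc=9519 shift=14
  byte[9]=0x01 cont=0 payload=0x01=1: acc |= 1<<14 -> acc=25903 shift=21 [end]
Varint 4: bytes[7:10] = AF CA 01 -> value 25903 (3 byte(s))
  byte[10]=0xA7 cont=1 payload=0x27=39: acc |= 39<<0 -> acc=39 shift=7
  byte[11]=0x99 cont=1 payload=0x19=25: acc |= 25<<7 -> acc=3239 shift=14
  byte[12]=0xB9 cont=1 payload=0x39=57: acc |= 57<<14 -> acc=937127 shift=21
  byte[13]=0x72 cont=0 payload=0x72=114: acc |= 114<<21 -> acc=240012455 shift=28 [end]
Varint 5: bytes[10:14] = A7 99 B9 72 -> value 240012455 (4 byte(s))

Answer: 7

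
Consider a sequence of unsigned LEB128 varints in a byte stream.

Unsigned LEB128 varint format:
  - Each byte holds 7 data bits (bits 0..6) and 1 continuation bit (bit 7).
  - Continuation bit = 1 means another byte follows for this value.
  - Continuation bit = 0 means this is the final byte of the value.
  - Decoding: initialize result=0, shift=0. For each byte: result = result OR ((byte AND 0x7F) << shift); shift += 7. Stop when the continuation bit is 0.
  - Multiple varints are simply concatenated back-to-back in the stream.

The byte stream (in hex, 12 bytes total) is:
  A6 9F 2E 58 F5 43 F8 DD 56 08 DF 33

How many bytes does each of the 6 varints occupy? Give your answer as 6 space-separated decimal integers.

  byte[0]=0xA6 cont=1 payload=0x26=38: acc |= 38<<0 -> acc=38 shift=7
  byte[1]=0x9F cont=1 payload=0x1F=31: acc |= 31<<7 -> acc=4006 shift=14
  byte[2]=0x2E cont=0 payload=0x2E=46: acc |= 46<<14 -> acc=757670 shift=21 [end]
Varint 1: bytes[0:3] = A6 9F 2E -> value 757670 (3 byte(s))
  byte[3]=0x58 cont=0 payload=0x58=88: acc |= 88<<0 -> acc=88 shift=7 [end]
Varint 2: bytes[3:4] = 58 -> value 88 (1 byte(s))
  byte[4]=0xF5 cont=1 payload=0x75=117: acc |= 117<<0 -> acc=117 shift=7
  byte[5]=0x43 cont=0 payload=0x43=67: acc |= 67<<7 -> acc=8693 shift=14 [end]
Varint 3: bytes[4:6] = F5 43 -> value 8693 (2 byte(s))
  byte[6]=0xF8 cont=1 payload=0x78=120: acc |= 120<<0 -> acc=120 shift=7
  byte[7]=0xDD cont=1 payload=0x5D=93: acc |= 93<<7 -> acc=12024 shift=14
  byte[8]=0x56 cont=0 payload=0x56=86: acc |= 86<<14 -> acc=1421048 shift=21 [end]
Varint 4: bytes[6:9] = F8 DD 56 -> value 1421048 (3 byte(s))
  byte[9]=0x08 cont=0 payload=0x08=8: acc |= 8<<0 -> acc=8 shift=7 [end]
Varint 5: bytes[9:10] = 08 -> value 8 (1 byte(s))
  byte[10]=0xDF cont=1 payload=0x5F=95: acc |= 95<<0 -> acc=95 shift=7
  byte[11]=0x33 cont=0 payload=0x33=51: acc |= 51<<7 -> acc=6623 shift=14 [end]
Varint 6: bytes[10:12] = DF 33 -> value 6623 (2 byte(s))

Answer: 3 1 2 3 1 2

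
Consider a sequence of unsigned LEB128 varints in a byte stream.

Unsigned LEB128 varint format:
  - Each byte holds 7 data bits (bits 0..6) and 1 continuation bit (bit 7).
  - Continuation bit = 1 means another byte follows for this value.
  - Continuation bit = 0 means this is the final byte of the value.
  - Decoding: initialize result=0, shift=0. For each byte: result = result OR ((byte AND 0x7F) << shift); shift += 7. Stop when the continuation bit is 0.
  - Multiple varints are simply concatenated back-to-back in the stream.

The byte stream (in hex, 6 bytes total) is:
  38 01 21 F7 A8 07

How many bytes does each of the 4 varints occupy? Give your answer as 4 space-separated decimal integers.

  byte[0]=0x38 cont=0 payload=0x38=56: acc |= 56<<0 -> acc=56 shift=7 [end]
Varint 1: bytes[0:1] = 38 -> value 56 (1 byte(s))
  byte[1]=0x01 cont=0 payload=0x01=1: acc |= 1<<0 -> acc=1 shift=7 [end]
Varint 2: bytes[1:2] = 01 -> value 1 (1 byte(s))
  byte[2]=0x21 cont=0 payload=0x21=33: acc |= 33<<0 -> acc=33 shift=7 [end]
Varint 3: bytes[2:3] = 21 -> value 33 (1 byte(s))
  byte[3]=0xF7 cont=1 payload=0x77=119: acc |= 119<<0 -> acc=119 shift=7
  byte[4]=0xA8 cont=1 payload=0x28=40: acc |= 40<<7 -> acc=5239 shift=14
  byte[5]=0x07 cont=0 payload=0x07=7: acc |= 7<<14 -> acc=119927 shift=21 [end]
Varint 4: bytes[3:6] = F7 A8 07 -> value 119927 (3 byte(s))

Answer: 1 1 1 3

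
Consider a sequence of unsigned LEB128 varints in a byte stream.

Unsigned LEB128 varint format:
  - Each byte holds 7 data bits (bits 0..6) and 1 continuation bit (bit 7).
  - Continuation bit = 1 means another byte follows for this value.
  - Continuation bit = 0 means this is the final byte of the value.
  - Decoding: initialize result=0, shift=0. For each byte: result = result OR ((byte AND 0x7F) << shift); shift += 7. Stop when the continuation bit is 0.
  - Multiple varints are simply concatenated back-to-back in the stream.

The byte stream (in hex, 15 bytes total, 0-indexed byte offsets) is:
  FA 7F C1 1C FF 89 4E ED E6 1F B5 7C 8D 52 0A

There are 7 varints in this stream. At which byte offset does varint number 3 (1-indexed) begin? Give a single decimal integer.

  byte[0]=0xFA cont=1 payload=0x7A=122: acc |= 122<<0 -> acc=122 shift=7
  byte[1]=0x7F cont=0 payload=0x7F=127: acc |= 127<<7 -> acc=16378 shift=14 [end]
Varint 1: bytes[0:2] = FA 7F -> value 16378 (2 byte(s))
  byte[2]=0xC1 cont=1 payload=0x41=65: acc |= 65<<0 -> acc=65 shift=7
  byte[3]=0x1C cont=0 payload=0x1C=28: acc |= 28<<7 -> acc=3649 shift=14 [end]
Varint 2: bytes[2:4] = C1 1C -> value 3649 (2 byte(s))
  byte[4]=0xFF cont=1 payload=0x7F=127: acc |= 127<<0 -> acc=127 shift=7
  byte[5]=0x89 cont=1 payload=0x09=9: acc |= 9<<7 -> acc=1279 shift=14
  byte[6]=0x4E cont=0 payload=0x4E=78: acc |= 78<<14 -> acc=1279231 shift=21 [end]
Varint 3: bytes[4:7] = FF 89 4E -> value 1279231 (3 byte(s))
  byte[7]=0xED cont=1 payload=0x6D=109: acc |= 109<<0 -> acc=109 shift=7
  byte[8]=0xE6 cont=1 payload=0x66=102: acc |= 102<<7 -> acc=13165 shift=14
  byte[9]=0x1F cont=0 payload=0x1F=31: acc |= 31<<14 -> acc=521069 shift=21 [end]
Varint 4: bytes[7:10] = ED E6 1F -> value 521069 (3 byte(s))
  byte[10]=0xB5 cont=1 payload=0x35=53: acc |= 53<<0 -> acc=53 shift=7
  byte[11]=0x7C cont=0 payload=0x7C=124: acc |= 124<<7 -> acc=15925 shift=14 [end]
Varint 5: bytes[10:12] = B5 7C -> value 15925 (2 byte(s))
  byte[12]=0x8D cont=1 payload=0x0D=13: acc |= 13<<0 -> acc=13 shift=7
  byte[13]=0x52 cont=0 payload=0x52=82: acc |= 82<<7 -> acc=10509 shift=14 [end]
Varint 6: bytes[12:14] = 8D 52 -> value 10509 (2 byte(s))
  byte[14]=0x0A cont=0 payload=0x0A=10: acc |= 10<<0 -> acc=10 shift=7 [end]
Varint 7: bytes[14:15] = 0A -> value 10 (1 byte(s))

Answer: 4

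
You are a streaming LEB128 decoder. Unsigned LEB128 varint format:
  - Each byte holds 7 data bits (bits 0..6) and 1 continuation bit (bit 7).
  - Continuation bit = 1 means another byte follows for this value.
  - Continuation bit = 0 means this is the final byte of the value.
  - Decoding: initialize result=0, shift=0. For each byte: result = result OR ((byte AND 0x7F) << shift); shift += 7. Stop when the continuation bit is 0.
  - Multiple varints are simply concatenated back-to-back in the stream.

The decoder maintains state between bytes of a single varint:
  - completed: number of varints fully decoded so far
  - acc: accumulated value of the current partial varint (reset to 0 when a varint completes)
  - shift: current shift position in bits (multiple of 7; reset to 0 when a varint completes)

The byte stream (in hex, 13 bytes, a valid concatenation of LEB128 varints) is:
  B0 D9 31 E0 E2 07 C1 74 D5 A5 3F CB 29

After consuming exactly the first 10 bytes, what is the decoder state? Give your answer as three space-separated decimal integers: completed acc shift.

byte[0]=0xB0 cont=1 payload=0x30: acc |= 48<<0 -> completed=0 acc=48 shift=7
byte[1]=0xD9 cont=1 payload=0x59: acc |= 89<<7 -> completed=0 acc=11440 shift=14
byte[2]=0x31 cont=0 payload=0x31: varint #1 complete (value=814256); reset -> completed=1 acc=0 shift=0
byte[3]=0xE0 cont=1 payload=0x60: acc |= 96<<0 -> completed=1 acc=96 shift=7
byte[4]=0xE2 cont=1 payload=0x62: acc |= 98<<7 -> completed=1 acc=12640 shift=14
byte[5]=0x07 cont=0 payload=0x07: varint #2 complete (value=127328); reset -> completed=2 acc=0 shift=0
byte[6]=0xC1 cont=1 payload=0x41: acc |= 65<<0 -> completed=2 acc=65 shift=7
byte[7]=0x74 cont=0 payload=0x74: varint #3 complete (value=14913); reset -> completed=3 acc=0 shift=0
byte[8]=0xD5 cont=1 payload=0x55: acc |= 85<<0 -> completed=3 acc=85 shift=7
byte[9]=0xA5 cont=1 payload=0x25: acc |= 37<<7 -> completed=3 acc=4821 shift=14

Answer: 3 4821 14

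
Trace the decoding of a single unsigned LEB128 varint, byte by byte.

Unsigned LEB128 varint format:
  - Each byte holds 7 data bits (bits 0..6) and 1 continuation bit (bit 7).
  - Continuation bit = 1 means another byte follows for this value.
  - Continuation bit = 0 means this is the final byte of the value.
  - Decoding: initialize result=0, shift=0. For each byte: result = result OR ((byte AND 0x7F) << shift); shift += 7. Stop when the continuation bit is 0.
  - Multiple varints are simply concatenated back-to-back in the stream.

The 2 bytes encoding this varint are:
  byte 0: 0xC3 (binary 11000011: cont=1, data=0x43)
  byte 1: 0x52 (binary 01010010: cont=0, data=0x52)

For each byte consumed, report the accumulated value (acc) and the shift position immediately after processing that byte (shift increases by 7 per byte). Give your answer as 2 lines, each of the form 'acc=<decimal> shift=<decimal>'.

Answer: acc=67 shift=7
acc=10563 shift=14

Derivation:
byte 0=0xC3: payload=0x43=67, contrib = 67<<0 = 67; acc -> 67, shift -> 7
byte 1=0x52: payload=0x52=82, contrib = 82<<7 = 10496; acc -> 10563, shift -> 14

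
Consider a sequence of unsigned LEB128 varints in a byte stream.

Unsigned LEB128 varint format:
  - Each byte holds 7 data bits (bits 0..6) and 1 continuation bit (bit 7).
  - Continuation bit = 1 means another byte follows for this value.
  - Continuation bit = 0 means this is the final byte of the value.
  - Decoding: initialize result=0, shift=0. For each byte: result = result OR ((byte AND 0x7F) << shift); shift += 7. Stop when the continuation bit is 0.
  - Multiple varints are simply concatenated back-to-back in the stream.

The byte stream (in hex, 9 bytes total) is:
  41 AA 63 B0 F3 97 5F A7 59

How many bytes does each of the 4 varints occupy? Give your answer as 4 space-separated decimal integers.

Answer: 1 2 4 2

Derivation:
  byte[0]=0x41 cont=0 payload=0x41=65: acc |= 65<<0 -> acc=65 shift=7 [end]
Varint 1: bytes[0:1] = 41 -> value 65 (1 byte(s))
  byte[1]=0xAA cont=1 payload=0x2A=42: acc |= 42<<0 -> acc=42 shift=7
  byte[2]=0x63 cont=0 payload=0x63=99: acc |= 99<<7 -> acc=12714 shift=14 [end]
Varint 2: bytes[1:3] = AA 63 -> value 12714 (2 byte(s))
  byte[3]=0xB0 cont=1 payload=0x30=48: acc |= 48<<0 -> acc=48 shift=7
  byte[4]=0xF3 cont=1 payload=0x73=115: acc |= 115<<7 -> acc=14768 shift=14
  byte[5]=0x97 cont=1 payload=0x17=23: acc |= 23<<14 -> acc=391600 shift=21
  byte[6]=0x5F cont=0 payload=0x5F=95: acc |= 95<<21 -> acc=199621040 shift=28 [end]
Varint 3: bytes[3:7] = B0 F3 97 5F -> value 199621040 (4 byte(s))
  byte[7]=0xA7 cont=1 payload=0x27=39: acc |= 39<<0 -> acc=39 shift=7
  byte[8]=0x59 cont=0 payload=0x59=89: acc |= 89<<7 -> acc=11431 shift=14 [end]
Varint 4: bytes[7:9] = A7 59 -> value 11431 (2 byte(s))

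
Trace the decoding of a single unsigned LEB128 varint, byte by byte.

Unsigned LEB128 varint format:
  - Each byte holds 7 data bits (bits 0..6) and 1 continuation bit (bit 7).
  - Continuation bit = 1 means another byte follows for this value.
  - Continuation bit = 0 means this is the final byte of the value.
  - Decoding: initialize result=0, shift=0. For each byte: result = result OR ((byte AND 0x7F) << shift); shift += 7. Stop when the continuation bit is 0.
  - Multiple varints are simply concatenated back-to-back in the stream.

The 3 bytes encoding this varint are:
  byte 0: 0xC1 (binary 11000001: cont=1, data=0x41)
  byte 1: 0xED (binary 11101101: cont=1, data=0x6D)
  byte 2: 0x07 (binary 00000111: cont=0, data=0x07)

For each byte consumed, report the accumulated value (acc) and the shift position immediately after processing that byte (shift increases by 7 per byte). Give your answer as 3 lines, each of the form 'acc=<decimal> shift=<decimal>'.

byte 0=0xC1: payload=0x41=65, contrib = 65<<0 = 65; acc -> 65, shift -> 7
byte 1=0xED: payload=0x6D=109, contrib = 109<<7 = 13952; acc -> 14017, shift -> 14
byte 2=0x07: payload=0x07=7, contrib = 7<<14 = 114688; acc -> 128705, shift -> 21

Answer: acc=65 shift=7
acc=14017 shift=14
acc=128705 shift=21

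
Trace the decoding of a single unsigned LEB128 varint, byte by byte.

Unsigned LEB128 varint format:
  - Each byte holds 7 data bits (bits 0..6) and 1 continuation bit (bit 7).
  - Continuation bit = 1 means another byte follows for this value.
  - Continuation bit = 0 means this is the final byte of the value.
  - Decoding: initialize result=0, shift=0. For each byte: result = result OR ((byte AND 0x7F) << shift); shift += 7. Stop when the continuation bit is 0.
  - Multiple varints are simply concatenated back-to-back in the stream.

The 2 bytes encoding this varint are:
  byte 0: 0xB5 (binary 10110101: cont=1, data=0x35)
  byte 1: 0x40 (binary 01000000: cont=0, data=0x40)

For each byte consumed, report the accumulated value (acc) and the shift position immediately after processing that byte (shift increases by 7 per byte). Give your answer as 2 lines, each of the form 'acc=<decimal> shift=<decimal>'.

Answer: acc=53 shift=7
acc=8245 shift=14

Derivation:
byte 0=0xB5: payload=0x35=53, contrib = 53<<0 = 53; acc -> 53, shift -> 7
byte 1=0x40: payload=0x40=64, contrib = 64<<7 = 8192; acc -> 8245, shift -> 14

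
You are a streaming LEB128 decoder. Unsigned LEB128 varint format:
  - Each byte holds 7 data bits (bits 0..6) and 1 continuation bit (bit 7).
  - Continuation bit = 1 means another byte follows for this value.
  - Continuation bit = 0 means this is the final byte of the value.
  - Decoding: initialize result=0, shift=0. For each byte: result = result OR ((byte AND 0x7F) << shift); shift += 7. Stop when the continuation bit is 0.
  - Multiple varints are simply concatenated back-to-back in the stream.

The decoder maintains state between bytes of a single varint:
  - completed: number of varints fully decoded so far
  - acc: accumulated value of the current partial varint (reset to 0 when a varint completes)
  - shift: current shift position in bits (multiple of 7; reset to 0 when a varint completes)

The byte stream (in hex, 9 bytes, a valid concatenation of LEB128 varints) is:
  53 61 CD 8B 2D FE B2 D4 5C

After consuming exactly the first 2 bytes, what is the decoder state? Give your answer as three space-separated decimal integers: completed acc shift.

byte[0]=0x53 cont=0 payload=0x53: varint #1 complete (value=83); reset -> completed=1 acc=0 shift=0
byte[1]=0x61 cont=0 payload=0x61: varint #2 complete (value=97); reset -> completed=2 acc=0 shift=0

Answer: 2 0 0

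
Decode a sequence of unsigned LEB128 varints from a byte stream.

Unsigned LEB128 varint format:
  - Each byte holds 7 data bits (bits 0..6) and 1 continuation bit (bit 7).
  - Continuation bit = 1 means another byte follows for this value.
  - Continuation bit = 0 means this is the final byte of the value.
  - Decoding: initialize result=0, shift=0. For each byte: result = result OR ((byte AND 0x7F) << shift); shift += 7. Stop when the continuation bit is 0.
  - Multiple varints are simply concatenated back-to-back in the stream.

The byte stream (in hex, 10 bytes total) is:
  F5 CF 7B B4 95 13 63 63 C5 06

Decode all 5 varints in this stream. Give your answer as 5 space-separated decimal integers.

  byte[0]=0xF5 cont=1 payload=0x75=117: acc |= 117<<0 -> acc=117 shift=7
  byte[1]=0xCF cont=1 payload=0x4F=79: acc |= 79<<7 -> acc=10229 shift=14
  byte[2]=0x7B cont=0 payload=0x7B=123: acc |= 123<<14 -> acc=2025461 shift=21 [end]
Varint 1: bytes[0:3] = F5 CF 7B -> value 2025461 (3 byte(s))
  byte[3]=0xB4 cont=1 payload=0x34=52: acc |= 52<<0 -> acc=52 shift=7
  byte[4]=0x95 cont=1 payload=0x15=21: acc |= 21<<7 -> acc=2740 shift=14
  byte[5]=0x13 cont=0 payload=0x13=19: acc |= 19<<14 -> acc=314036 shift=21 [end]
Varint 2: bytes[3:6] = B4 95 13 -> value 314036 (3 byte(s))
  byte[6]=0x63 cont=0 payload=0x63=99: acc |= 99<<0 -> acc=99 shift=7 [end]
Varint 3: bytes[6:7] = 63 -> value 99 (1 byte(s))
  byte[7]=0x63 cont=0 payload=0x63=99: acc |= 99<<0 -> acc=99 shift=7 [end]
Varint 4: bytes[7:8] = 63 -> value 99 (1 byte(s))
  byte[8]=0xC5 cont=1 payload=0x45=69: acc |= 69<<0 -> acc=69 shift=7
  byte[9]=0x06 cont=0 payload=0x06=6: acc |= 6<<7 -> acc=837 shift=14 [end]
Varint 5: bytes[8:10] = C5 06 -> value 837 (2 byte(s))

Answer: 2025461 314036 99 99 837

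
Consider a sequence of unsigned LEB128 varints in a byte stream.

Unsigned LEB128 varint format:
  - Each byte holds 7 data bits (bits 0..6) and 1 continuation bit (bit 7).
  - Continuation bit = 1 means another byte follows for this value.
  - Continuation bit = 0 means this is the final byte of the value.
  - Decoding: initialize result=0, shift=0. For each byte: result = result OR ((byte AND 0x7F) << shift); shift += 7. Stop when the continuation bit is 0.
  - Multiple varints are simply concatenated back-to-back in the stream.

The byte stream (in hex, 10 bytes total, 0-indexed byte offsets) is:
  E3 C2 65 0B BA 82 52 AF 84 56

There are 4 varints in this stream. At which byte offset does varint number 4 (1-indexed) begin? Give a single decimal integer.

Answer: 7

Derivation:
  byte[0]=0xE3 cont=1 payload=0x63=99: acc |= 99<<0 -> acc=99 shift=7
  byte[1]=0xC2 cont=1 payload=0x42=66: acc |= 66<<7 -> acc=8547 shift=14
  byte[2]=0x65 cont=0 payload=0x65=101: acc |= 101<<14 -> acc=1663331 shift=21 [end]
Varint 1: bytes[0:3] = E3 C2 65 -> value 1663331 (3 byte(s))
  byte[3]=0x0B cont=0 payload=0x0B=11: acc |= 11<<0 -> acc=11 shift=7 [end]
Varint 2: bytes[3:4] = 0B -> value 11 (1 byte(s))
  byte[4]=0xBA cont=1 payload=0x3A=58: acc |= 58<<0 -> acc=58 shift=7
  byte[5]=0x82 cont=1 payload=0x02=2: acc |= 2<<7 -> acc=314 shift=14
  byte[6]=0x52 cont=0 payload=0x52=82: acc |= 82<<14 -> acc=1343802 shift=21 [end]
Varint 3: bytes[4:7] = BA 82 52 -> value 1343802 (3 byte(s))
  byte[7]=0xAF cont=1 payload=0x2F=47: acc |= 47<<0 -> acc=47 shift=7
  byte[8]=0x84 cont=1 payload=0x04=4: acc |= 4<<7 -> acc=559 shift=14
  byte[9]=0x56 cont=0 payload=0x56=86: acc |= 86<<14 -> acc=1409583 shift=21 [end]
Varint 4: bytes[7:10] = AF 84 56 -> value 1409583 (3 byte(s))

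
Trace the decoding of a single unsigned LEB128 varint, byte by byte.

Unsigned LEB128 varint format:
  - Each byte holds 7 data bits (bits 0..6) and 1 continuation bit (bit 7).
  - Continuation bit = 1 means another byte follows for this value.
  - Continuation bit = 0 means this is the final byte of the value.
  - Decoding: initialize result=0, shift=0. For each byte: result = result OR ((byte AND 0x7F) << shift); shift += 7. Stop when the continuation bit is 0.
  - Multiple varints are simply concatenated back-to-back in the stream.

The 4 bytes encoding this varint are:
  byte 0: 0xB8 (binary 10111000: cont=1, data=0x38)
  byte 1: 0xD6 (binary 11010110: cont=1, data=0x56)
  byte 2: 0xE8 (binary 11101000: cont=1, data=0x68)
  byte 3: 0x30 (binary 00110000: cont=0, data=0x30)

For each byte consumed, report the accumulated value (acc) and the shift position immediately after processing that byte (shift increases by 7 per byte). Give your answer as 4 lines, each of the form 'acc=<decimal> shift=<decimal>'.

byte 0=0xB8: payload=0x38=56, contrib = 56<<0 = 56; acc -> 56, shift -> 7
byte 1=0xD6: payload=0x56=86, contrib = 86<<7 = 11008; acc -> 11064, shift -> 14
byte 2=0xE8: payload=0x68=104, contrib = 104<<14 = 1703936; acc -> 1715000, shift -> 21
byte 3=0x30: payload=0x30=48, contrib = 48<<21 = 100663296; acc -> 102378296, shift -> 28

Answer: acc=56 shift=7
acc=11064 shift=14
acc=1715000 shift=21
acc=102378296 shift=28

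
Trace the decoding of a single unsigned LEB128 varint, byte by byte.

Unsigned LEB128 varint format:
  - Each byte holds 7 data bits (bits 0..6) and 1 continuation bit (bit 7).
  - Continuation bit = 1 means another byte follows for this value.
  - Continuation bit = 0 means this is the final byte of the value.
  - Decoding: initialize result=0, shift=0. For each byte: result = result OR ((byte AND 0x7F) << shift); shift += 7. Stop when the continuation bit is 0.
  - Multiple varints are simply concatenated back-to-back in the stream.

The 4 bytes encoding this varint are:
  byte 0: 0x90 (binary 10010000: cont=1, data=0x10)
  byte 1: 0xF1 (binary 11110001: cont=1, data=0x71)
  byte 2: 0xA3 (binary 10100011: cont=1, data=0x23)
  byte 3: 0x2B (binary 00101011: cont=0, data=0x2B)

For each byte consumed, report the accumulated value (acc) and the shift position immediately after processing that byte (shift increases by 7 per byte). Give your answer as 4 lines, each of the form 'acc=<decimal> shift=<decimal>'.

Answer: acc=16 shift=7
acc=14480 shift=14
acc=587920 shift=21
acc=90765456 shift=28

Derivation:
byte 0=0x90: payload=0x10=16, contrib = 16<<0 = 16; acc -> 16, shift -> 7
byte 1=0xF1: payload=0x71=113, contrib = 113<<7 = 14464; acc -> 14480, shift -> 14
byte 2=0xA3: payload=0x23=35, contrib = 35<<14 = 573440; acc -> 587920, shift -> 21
byte 3=0x2B: payload=0x2B=43, contrib = 43<<21 = 90177536; acc -> 90765456, shift -> 28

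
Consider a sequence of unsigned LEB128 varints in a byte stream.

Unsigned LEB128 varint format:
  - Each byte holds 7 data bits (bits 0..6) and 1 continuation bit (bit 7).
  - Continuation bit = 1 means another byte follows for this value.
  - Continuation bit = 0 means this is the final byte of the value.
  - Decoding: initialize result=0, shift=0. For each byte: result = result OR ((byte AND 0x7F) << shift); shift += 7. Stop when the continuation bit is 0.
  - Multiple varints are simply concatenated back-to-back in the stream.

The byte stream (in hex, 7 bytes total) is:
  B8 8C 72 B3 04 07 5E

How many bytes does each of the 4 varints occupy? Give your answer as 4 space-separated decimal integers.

Answer: 3 2 1 1

Derivation:
  byte[0]=0xB8 cont=1 payload=0x38=56: acc |= 56<<0 -> acc=56 shift=7
  byte[1]=0x8C cont=1 payload=0x0C=12: acc |= 12<<7 -> acc=1592 shift=14
  byte[2]=0x72 cont=0 payload=0x72=114: acc |= 114<<14 -> acc=1869368 shift=21 [end]
Varint 1: bytes[0:3] = B8 8C 72 -> value 1869368 (3 byte(s))
  byte[3]=0xB3 cont=1 payload=0x33=51: acc |= 51<<0 -> acc=51 shift=7
  byte[4]=0x04 cont=0 payload=0x04=4: acc |= 4<<7 -> acc=563 shift=14 [end]
Varint 2: bytes[3:5] = B3 04 -> value 563 (2 byte(s))
  byte[5]=0x07 cont=0 payload=0x07=7: acc |= 7<<0 -> acc=7 shift=7 [end]
Varint 3: bytes[5:6] = 07 -> value 7 (1 byte(s))
  byte[6]=0x5E cont=0 payload=0x5E=94: acc |= 94<<0 -> acc=94 shift=7 [end]
Varint 4: bytes[6:7] = 5E -> value 94 (1 byte(s))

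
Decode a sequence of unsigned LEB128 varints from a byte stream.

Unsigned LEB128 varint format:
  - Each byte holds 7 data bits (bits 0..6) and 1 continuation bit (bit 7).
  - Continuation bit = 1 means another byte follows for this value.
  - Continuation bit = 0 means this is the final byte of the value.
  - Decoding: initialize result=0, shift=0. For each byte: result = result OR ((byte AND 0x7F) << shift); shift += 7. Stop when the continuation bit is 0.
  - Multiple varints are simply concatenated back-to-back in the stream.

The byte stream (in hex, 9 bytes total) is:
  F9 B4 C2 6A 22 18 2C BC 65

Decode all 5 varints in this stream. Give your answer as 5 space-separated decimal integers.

Answer: 223386233 34 24 44 12988

Derivation:
  byte[0]=0xF9 cont=1 payload=0x79=121: acc |= 121<<0 -> acc=121 shift=7
  byte[1]=0xB4 cont=1 payload=0x34=52: acc |= 52<<7 -> acc=6777 shift=14
  byte[2]=0xC2 cont=1 payload=0x42=66: acc |= 66<<14 -> acc=1088121 shift=21
  byte[3]=0x6A cont=0 payload=0x6A=106: acc |= 106<<21 -> acc=223386233 shift=28 [end]
Varint 1: bytes[0:4] = F9 B4 C2 6A -> value 223386233 (4 byte(s))
  byte[4]=0x22 cont=0 payload=0x22=34: acc |= 34<<0 -> acc=34 shift=7 [end]
Varint 2: bytes[4:5] = 22 -> value 34 (1 byte(s))
  byte[5]=0x18 cont=0 payload=0x18=24: acc |= 24<<0 -> acc=24 shift=7 [end]
Varint 3: bytes[5:6] = 18 -> value 24 (1 byte(s))
  byte[6]=0x2C cont=0 payload=0x2C=44: acc |= 44<<0 -> acc=44 shift=7 [end]
Varint 4: bytes[6:7] = 2C -> value 44 (1 byte(s))
  byte[7]=0xBC cont=1 payload=0x3C=60: acc |= 60<<0 -> acc=60 shift=7
  byte[8]=0x65 cont=0 payload=0x65=101: acc |= 101<<7 -> acc=12988 shift=14 [end]
Varint 5: bytes[7:9] = BC 65 -> value 12988 (2 byte(s))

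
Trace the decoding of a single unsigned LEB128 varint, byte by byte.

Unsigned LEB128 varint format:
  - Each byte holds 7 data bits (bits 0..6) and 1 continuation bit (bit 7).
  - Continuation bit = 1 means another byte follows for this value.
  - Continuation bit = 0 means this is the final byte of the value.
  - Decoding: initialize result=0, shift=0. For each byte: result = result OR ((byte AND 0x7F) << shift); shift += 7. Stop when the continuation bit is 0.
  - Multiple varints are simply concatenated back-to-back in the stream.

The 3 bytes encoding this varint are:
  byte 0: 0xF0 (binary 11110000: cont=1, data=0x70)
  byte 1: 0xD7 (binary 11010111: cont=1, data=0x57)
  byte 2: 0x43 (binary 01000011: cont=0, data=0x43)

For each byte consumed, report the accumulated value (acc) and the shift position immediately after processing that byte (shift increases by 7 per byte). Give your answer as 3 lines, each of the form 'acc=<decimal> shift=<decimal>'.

byte 0=0xF0: payload=0x70=112, contrib = 112<<0 = 112; acc -> 112, shift -> 7
byte 1=0xD7: payload=0x57=87, contrib = 87<<7 = 11136; acc -> 11248, shift -> 14
byte 2=0x43: payload=0x43=67, contrib = 67<<14 = 1097728; acc -> 1108976, shift -> 21

Answer: acc=112 shift=7
acc=11248 shift=14
acc=1108976 shift=21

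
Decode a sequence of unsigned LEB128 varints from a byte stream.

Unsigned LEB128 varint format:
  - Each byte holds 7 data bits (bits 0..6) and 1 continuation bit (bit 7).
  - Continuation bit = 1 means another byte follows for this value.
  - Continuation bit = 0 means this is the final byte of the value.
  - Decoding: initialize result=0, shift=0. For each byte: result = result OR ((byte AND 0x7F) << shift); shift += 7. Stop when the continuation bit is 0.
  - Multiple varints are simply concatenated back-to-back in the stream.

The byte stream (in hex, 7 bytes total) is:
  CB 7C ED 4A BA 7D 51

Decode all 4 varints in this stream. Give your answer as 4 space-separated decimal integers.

Answer: 15947 9581 16058 81

Derivation:
  byte[0]=0xCB cont=1 payload=0x4B=75: acc |= 75<<0 -> acc=75 shift=7
  byte[1]=0x7C cont=0 payload=0x7C=124: acc |= 124<<7 -> acc=15947 shift=14 [end]
Varint 1: bytes[0:2] = CB 7C -> value 15947 (2 byte(s))
  byte[2]=0xED cont=1 payload=0x6D=109: acc |= 109<<0 -> acc=109 shift=7
  byte[3]=0x4A cont=0 payload=0x4A=74: acc |= 74<<7 -> acc=9581 shift=14 [end]
Varint 2: bytes[2:4] = ED 4A -> value 9581 (2 byte(s))
  byte[4]=0xBA cont=1 payload=0x3A=58: acc |= 58<<0 -> acc=58 shift=7
  byte[5]=0x7D cont=0 payload=0x7D=125: acc |= 125<<7 -> acc=16058 shift=14 [end]
Varint 3: bytes[4:6] = BA 7D -> value 16058 (2 byte(s))
  byte[6]=0x51 cont=0 payload=0x51=81: acc |= 81<<0 -> acc=81 shift=7 [end]
Varint 4: bytes[6:7] = 51 -> value 81 (1 byte(s))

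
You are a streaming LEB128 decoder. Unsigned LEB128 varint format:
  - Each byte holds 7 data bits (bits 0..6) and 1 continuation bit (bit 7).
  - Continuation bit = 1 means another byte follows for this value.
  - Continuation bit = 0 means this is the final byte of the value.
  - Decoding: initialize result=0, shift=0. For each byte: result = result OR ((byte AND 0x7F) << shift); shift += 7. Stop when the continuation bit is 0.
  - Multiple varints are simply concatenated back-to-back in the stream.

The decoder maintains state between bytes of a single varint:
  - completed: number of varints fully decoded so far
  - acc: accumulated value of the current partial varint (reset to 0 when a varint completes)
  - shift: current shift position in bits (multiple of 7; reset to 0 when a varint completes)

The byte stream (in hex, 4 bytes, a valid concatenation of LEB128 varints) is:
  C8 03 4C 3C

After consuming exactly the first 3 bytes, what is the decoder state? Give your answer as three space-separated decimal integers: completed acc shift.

byte[0]=0xC8 cont=1 payload=0x48: acc |= 72<<0 -> completed=0 acc=72 shift=7
byte[1]=0x03 cont=0 payload=0x03: varint #1 complete (value=456); reset -> completed=1 acc=0 shift=0
byte[2]=0x4C cont=0 payload=0x4C: varint #2 complete (value=76); reset -> completed=2 acc=0 shift=0

Answer: 2 0 0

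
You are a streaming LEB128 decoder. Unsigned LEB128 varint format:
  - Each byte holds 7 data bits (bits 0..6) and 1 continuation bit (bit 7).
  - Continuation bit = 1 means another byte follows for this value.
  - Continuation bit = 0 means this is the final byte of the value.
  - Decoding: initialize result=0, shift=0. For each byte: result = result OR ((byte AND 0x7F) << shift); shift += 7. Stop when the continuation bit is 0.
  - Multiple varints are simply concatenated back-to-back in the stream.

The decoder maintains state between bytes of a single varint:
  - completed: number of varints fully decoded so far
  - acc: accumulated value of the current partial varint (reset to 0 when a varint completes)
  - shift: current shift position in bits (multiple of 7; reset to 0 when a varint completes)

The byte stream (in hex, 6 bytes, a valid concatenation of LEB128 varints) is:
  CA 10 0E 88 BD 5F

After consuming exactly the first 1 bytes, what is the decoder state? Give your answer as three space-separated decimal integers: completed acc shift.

Answer: 0 74 7

Derivation:
byte[0]=0xCA cont=1 payload=0x4A: acc |= 74<<0 -> completed=0 acc=74 shift=7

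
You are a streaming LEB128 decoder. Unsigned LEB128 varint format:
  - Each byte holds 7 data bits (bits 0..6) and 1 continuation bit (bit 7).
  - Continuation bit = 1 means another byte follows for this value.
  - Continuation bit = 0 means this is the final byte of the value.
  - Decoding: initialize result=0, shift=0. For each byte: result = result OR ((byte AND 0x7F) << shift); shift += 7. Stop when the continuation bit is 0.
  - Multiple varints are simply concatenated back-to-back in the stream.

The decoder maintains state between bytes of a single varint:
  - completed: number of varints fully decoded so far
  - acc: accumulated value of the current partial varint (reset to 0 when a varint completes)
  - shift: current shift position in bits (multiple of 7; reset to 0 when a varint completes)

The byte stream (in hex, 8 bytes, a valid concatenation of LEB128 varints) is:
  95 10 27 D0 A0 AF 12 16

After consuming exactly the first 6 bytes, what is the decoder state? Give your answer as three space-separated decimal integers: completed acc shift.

Answer: 2 774224 21

Derivation:
byte[0]=0x95 cont=1 payload=0x15: acc |= 21<<0 -> completed=0 acc=21 shift=7
byte[1]=0x10 cont=0 payload=0x10: varint #1 complete (value=2069); reset -> completed=1 acc=0 shift=0
byte[2]=0x27 cont=0 payload=0x27: varint #2 complete (value=39); reset -> completed=2 acc=0 shift=0
byte[3]=0xD0 cont=1 payload=0x50: acc |= 80<<0 -> completed=2 acc=80 shift=7
byte[4]=0xA0 cont=1 payload=0x20: acc |= 32<<7 -> completed=2 acc=4176 shift=14
byte[5]=0xAF cont=1 payload=0x2F: acc |= 47<<14 -> completed=2 acc=774224 shift=21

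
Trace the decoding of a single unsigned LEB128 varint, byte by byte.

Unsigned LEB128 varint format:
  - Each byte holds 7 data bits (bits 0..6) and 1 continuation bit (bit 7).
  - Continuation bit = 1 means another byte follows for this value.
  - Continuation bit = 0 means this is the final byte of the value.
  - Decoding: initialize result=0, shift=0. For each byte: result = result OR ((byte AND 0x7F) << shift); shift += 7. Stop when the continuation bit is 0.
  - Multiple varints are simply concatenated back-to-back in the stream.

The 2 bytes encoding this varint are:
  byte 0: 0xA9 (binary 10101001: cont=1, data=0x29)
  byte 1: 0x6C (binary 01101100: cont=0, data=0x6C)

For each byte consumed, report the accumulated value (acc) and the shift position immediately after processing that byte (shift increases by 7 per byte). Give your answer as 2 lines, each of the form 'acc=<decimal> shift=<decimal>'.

Answer: acc=41 shift=7
acc=13865 shift=14

Derivation:
byte 0=0xA9: payload=0x29=41, contrib = 41<<0 = 41; acc -> 41, shift -> 7
byte 1=0x6C: payload=0x6C=108, contrib = 108<<7 = 13824; acc -> 13865, shift -> 14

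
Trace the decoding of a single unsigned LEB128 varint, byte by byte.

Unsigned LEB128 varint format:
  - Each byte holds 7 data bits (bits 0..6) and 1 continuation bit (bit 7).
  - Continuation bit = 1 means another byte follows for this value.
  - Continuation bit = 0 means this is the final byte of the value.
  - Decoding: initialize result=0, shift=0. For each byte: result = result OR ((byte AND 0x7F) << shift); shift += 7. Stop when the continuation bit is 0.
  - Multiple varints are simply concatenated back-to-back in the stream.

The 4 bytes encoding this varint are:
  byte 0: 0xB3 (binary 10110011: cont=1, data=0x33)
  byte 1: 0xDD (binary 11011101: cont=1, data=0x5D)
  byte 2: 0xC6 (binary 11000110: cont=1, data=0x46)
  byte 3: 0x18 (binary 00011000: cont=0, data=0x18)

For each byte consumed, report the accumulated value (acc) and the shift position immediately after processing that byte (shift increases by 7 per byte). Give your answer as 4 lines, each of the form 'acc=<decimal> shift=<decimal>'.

Answer: acc=51 shift=7
acc=11955 shift=14
acc=1158835 shift=21
acc=51490483 shift=28

Derivation:
byte 0=0xB3: payload=0x33=51, contrib = 51<<0 = 51; acc -> 51, shift -> 7
byte 1=0xDD: payload=0x5D=93, contrib = 93<<7 = 11904; acc -> 11955, shift -> 14
byte 2=0xC6: payload=0x46=70, contrib = 70<<14 = 1146880; acc -> 1158835, shift -> 21
byte 3=0x18: payload=0x18=24, contrib = 24<<21 = 50331648; acc -> 51490483, shift -> 28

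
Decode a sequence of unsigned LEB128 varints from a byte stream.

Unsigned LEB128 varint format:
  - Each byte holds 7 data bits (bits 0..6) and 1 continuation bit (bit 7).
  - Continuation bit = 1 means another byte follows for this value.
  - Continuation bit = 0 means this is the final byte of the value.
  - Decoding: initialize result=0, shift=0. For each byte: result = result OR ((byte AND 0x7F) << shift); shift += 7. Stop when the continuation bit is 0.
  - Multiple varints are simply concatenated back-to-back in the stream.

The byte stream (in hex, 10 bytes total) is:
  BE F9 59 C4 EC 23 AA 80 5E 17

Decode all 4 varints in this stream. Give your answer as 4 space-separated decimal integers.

Answer: 1473726 587332 1540138 23

Derivation:
  byte[0]=0xBE cont=1 payload=0x3E=62: acc |= 62<<0 -> acc=62 shift=7
  byte[1]=0xF9 cont=1 payload=0x79=121: acc |= 121<<7 -> acc=15550 shift=14
  byte[2]=0x59 cont=0 payload=0x59=89: acc |= 89<<14 -> acc=1473726 shift=21 [end]
Varint 1: bytes[0:3] = BE F9 59 -> value 1473726 (3 byte(s))
  byte[3]=0xC4 cont=1 payload=0x44=68: acc |= 68<<0 -> acc=68 shift=7
  byte[4]=0xEC cont=1 payload=0x6C=108: acc |= 108<<7 -> acc=13892 shift=14
  byte[5]=0x23 cont=0 payload=0x23=35: acc |= 35<<14 -> acc=587332 shift=21 [end]
Varint 2: bytes[3:6] = C4 EC 23 -> value 587332 (3 byte(s))
  byte[6]=0xAA cont=1 payload=0x2A=42: acc |= 42<<0 -> acc=42 shift=7
  byte[7]=0x80 cont=1 payload=0x00=0: acc |= 0<<7 -> acc=42 shift=14
  byte[8]=0x5E cont=0 payload=0x5E=94: acc |= 94<<14 -> acc=1540138 shift=21 [end]
Varint 3: bytes[6:9] = AA 80 5E -> value 1540138 (3 byte(s))
  byte[9]=0x17 cont=0 payload=0x17=23: acc |= 23<<0 -> acc=23 shift=7 [end]
Varint 4: bytes[9:10] = 17 -> value 23 (1 byte(s))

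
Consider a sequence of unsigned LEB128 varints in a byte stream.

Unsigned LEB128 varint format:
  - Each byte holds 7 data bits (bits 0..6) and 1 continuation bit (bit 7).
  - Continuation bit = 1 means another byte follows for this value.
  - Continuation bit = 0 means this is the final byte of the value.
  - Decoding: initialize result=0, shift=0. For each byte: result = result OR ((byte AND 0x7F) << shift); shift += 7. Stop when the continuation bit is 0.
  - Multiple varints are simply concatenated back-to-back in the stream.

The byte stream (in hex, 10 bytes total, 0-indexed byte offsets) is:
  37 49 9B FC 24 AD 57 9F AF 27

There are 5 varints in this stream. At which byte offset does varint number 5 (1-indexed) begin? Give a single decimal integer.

Answer: 7

Derivation:
  byte[0]=0x37 cont=0 payload=0x37=55: acc |= 55<<0 -> acc=55 shift=7 [end]
Varint 1: bytes[0:1] = 37 -> value 55 (1 byte(s))
  byte[1]=0x49 cont=0 payload=0x49=73: acc |= 73<<0 -> acc=73 shift=7 [end]
Varint 2: bytes[1:2] = 49 -> value 73 (1 byte(s))
  byte[2]=0x9B cont=1 payload=0x1B=27: acc |= 27<<0 -> acc=27 shift=7
  byte[3]=0xFC cont=1 payload=0x7C=124: acc |= 124<<7 -> acc=15899 shift=14
  byte[4]=0x24 cont=0 payload=0x24=36: acc |= 36<<14 -> acc=605723 shift=21 [end]
Varint 3: bytes[2:5] = 9B FC 24 -> value 605723 (3 byte(s))
  byte[5]=0xAD cont=1 payload=0x2D=45: acc |= 45<<0 -> acc=45 shift=7
  byte[6]=0x57 cont=0 payload=0x57=87: acc |= 87<<7 -> acc=11181 shift=14 [end]
Varint 4: bytes[5:7] = AD 57 -> value 11181 (2 byte(s))
  byte[7]=0x9F cont=1 payload=0x1F=31: acc |= 31<<0 -> acc=31 shift=7
  byte[8]=0xAF cont=1 payload=0x2F=47: acc |= 47<<7 -> acc=6047 shift=14
  byte[9]=0x27 cont=0 payload=0x27=39: acc |= 39<<14 -> acc=645023 shift=21 [end]
Varint 5: bytes[7:10] = 9F AF 27 -> value 645023 (3 byte(s))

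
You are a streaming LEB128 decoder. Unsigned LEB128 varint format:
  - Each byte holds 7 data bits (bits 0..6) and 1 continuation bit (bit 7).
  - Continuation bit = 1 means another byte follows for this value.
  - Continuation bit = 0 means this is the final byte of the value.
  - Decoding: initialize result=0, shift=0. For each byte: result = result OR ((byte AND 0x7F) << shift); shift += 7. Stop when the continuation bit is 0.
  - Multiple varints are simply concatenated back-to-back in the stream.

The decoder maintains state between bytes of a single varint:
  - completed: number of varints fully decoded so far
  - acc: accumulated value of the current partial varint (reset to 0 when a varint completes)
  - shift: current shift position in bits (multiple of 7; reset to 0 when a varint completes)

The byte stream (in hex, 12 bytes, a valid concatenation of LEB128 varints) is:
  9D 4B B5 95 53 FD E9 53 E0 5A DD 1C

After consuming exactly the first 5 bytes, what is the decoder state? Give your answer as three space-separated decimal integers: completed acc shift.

Answer: 2 0 0

Derivation:
byte[0]=0x9D cont=1 payload=0x1D: acc |= 29<<0 -> completed=0 acc=29 shift=7
byte[1]=0x4B cont=0 payload=0x4B: varint #1 complete (value=9629); reset -> completed=1 acc=0 shift=0
byte[2]=0xB5 cont=1 payload=0x35: acc |= 53<<0 -> completed=1 acc=53 shift=7
byte[3]=0x95 cont=1 payload=0x15: acc |= 21<<7 -> completed=1 acc=2741 shift=14
byte[4]=0x53 cont=0 payload=0x53: varint #2 complete (value=1362613); reset -> completed=2 acc=0 shift=0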